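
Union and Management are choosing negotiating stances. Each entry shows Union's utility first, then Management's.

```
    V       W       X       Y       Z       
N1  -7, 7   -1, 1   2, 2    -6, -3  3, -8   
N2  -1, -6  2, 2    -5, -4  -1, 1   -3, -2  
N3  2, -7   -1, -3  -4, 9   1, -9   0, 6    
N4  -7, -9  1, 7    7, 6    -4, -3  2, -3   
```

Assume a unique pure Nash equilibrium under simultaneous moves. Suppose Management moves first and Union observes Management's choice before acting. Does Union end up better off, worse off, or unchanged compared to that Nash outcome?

better off

Backward induction with Management moving first.
- V: Union compares -7, -1, 2, -7 and picks N3; Management would get -7.
- W: Union compares -1, 2, -1, 1 and picks N2; Management would get 2.
- X: Union compares 2, -5, -4, 7 and picks N4; Management would get 6.
- Y: Union compares -6, -1, 1, -4 and picks N3; Management would get -9.
- Z: Union compares 3, -3, 0, 2 and picks N1; Management would get -8.
Maximizing over -7, 2, 6, -9, -8, Management chooses X. Subgame-perfect outcome: (N4, X) with payoffs (7, 6).
For the simultaneous game, intersect best replies.
Union's best replies: V→N3; W→N2; X→N4; Y→N3; Z→N1.
Management's best replies: N1→V; N2→W; N3→X; N4→W.
Only (N2, W) has each player best-responding; Nash payoffs (2, 2).
Union earns 7 sequentially versus 2 at the Nash outcome: better off.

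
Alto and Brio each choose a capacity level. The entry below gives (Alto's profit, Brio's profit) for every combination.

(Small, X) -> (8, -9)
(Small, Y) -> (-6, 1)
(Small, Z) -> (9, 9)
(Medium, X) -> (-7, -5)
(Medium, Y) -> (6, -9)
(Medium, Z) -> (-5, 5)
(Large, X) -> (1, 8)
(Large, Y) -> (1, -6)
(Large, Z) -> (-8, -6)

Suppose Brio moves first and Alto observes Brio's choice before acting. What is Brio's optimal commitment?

Z

Work backward from Alto's decision.
- X: BR = Small, leader payoff -9.
- Y: BR = Medium, leader payoff -9.
- Z: BR = Small, leader payoff 9.
Maximizing over -9, -9, 9, Brio chooses Z. Subgame-perfect outcome: (Small, Z) with payoffs (9, 9).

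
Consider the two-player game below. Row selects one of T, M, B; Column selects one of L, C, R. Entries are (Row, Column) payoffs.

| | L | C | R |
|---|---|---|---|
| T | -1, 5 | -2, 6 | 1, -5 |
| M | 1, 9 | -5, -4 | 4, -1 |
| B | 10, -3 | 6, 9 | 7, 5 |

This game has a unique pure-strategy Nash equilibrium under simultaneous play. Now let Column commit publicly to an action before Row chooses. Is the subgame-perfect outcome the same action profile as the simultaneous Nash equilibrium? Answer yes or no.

Backward induction with Column moving first.
- L: Row compares -1, 1, 10 and picks B; Column would get -3.
- C: Row compares -2, -5, 6 and picks B; Column would get 9.
- R: Row compares 1, 4, 7 and picks B; Column would get 5.
Maximizing over -3, 9, 5, Column chooses C. Subgame-perfect outcome: (B, C) with payoffs (6, 9).
Now find the simultaneous Nash equilibrium.
Row's best replies: L→B; C→B; R→B.
Column's best replies: T→C; M→L; B→C.
Only (B, C) has each player best-responding; Nash payoffs (6, 9).
Sequential outcome (B, C) coincides with the Nash profile (B, C).

yes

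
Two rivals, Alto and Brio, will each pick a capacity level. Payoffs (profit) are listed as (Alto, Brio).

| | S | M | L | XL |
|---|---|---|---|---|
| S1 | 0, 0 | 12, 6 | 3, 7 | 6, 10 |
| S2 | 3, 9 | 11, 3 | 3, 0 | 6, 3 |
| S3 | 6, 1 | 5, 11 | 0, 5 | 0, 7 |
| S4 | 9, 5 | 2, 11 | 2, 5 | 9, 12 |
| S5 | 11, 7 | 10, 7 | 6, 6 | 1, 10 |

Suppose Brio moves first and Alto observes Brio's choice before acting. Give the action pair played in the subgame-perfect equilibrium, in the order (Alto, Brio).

Solve by backward induction (Brio leads).
- S: BR = S5, leader payoff 7.
- M: BR = S1, leader payoff 6.
- L: BR = S5, leader payoff 6.
- XL: BR = S4, leader payoff 12.
Among 7, 6, 6, 12, the best is 12 at XL. Subgame-perfect outcome: (S4, XL) with payoffs (9, 12).

(S4, XL)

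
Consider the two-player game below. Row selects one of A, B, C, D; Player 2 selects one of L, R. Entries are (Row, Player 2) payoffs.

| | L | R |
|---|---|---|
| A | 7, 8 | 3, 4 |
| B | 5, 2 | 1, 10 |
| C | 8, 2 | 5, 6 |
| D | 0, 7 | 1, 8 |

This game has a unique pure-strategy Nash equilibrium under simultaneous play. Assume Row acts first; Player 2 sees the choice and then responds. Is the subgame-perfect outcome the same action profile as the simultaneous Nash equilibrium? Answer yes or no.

Solve by backward induction (Row leads).
- A: BR = L, leader payoff 7.
- B: BR = R, leader payoff 1.
- C: BR = R, leader payoff 5.
- D: BR = R, leader payoff 1.
Row's induced payoffs are 7, 1, 5, 1, so Row commits to A. Subgame-perfect outcome: (A, L) with payoffs (7, 8).
For the simultaneous game, intersect best replies.
Row's best replies: L→C; R→C.
Player 2's best replies: A→L; B→R; C→R; D→R.
The unique mutual best reply is (C, R), giving (5, 6).
Sequential outcome (A, L) differs from the Nash profile (C, R).

no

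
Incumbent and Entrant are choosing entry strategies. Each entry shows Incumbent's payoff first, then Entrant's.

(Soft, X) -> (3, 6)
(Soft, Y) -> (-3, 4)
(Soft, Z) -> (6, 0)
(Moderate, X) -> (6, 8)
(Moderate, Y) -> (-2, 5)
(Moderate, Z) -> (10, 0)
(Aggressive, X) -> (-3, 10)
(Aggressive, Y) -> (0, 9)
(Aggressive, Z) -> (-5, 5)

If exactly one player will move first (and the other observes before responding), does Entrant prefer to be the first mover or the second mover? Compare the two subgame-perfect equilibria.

first

If Incumbent leads: Entrant's best replies are Soft→X, Moderate→X, Aggressive→X; Incumbent's induced payoffs 3, 6, -3; outcome (Moderate, X), payoffs (6, 8).
If Entrant leads: Incumbent's best replies are X→Moderate, Y→Aggressive, Z→Moderate; Entrant's induced payoffs 8, 9, 0; outcome (Aggressive, Y), payoffs (0, 9).
Entrant gets 9 moving first and 8 moving second, so Entrant prefers to move first.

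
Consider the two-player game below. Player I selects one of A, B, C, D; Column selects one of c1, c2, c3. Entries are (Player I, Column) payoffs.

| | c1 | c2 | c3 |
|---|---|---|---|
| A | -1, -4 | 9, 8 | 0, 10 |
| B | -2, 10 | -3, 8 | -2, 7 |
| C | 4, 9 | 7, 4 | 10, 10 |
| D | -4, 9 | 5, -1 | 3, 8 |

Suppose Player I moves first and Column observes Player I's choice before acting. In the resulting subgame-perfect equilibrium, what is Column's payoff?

10

Work backward from Column's decision.
- A → Column plays c3 (best of -4, 8, 10); Player I gets 0.
- B → Column plays c1 (best of 10, 8, 7); Player I gets -2.
- C → Column plays c3 (best of 9, 4, 10); Player I gets 10.
- D → Column plays c1 (best of 9, -1, 8); Player I gets -4.
Player I's induced payoffs are 0, -2, 10, -4, so Player I commits to C. Subgame-perfect outcome: (C, c3) with payoffs (10, 10).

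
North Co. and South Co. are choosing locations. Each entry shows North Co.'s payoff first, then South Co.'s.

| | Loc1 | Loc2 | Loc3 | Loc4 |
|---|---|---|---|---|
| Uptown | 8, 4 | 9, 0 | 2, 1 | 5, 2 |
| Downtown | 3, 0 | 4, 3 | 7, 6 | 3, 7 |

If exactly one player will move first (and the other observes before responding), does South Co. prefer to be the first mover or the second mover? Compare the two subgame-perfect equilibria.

first

If North Co. leads: South Co.'s best replies are Uptown→Loc1, Downtown→Loc4; North Co.'s induced payoffs 8, 3; outcome (Uptown, Loc1), payoffs (8, 4).
If South Co. leads: North Co.'s best replies are Loc1→Uptown, Loc2→Uptown, Loc3→Downtown, Loc4→Uptown; South Co.'s induced payoffs 4, 0, 6, 2; outcome (Downtown, Loc3), payoffs (7, 6).
South Co. gets 6 moving first and 4 moving second, so South Co. prefers to move first.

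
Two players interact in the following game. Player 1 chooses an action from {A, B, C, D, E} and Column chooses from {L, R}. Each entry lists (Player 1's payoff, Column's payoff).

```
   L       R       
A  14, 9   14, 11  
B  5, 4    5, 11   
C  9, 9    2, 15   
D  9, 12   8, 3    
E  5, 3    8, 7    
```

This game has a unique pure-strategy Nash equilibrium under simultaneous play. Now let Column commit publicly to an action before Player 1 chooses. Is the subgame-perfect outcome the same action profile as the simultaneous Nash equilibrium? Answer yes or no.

Backward induction with Column moving first.
- L: BR = A, leader payoff 9.
- R: BR = A, leader payoff 11.
Column's induced payoffs are 9, 11, so Column commits to R. Subgame-perfect outcome: (A, R) with payoffs (14, 11).
Now find the simultaneous Nash equilibrium.
Player 1's best replies: L→A; R→A.
Column's best replies: A→R; B→R; C→R; D→L; E→R.
Only (A, R) has each player best-responding; Nash payoffs (14, 11).
Sequential outcome (A, R) coincides with the Nash profile (A, R).

yes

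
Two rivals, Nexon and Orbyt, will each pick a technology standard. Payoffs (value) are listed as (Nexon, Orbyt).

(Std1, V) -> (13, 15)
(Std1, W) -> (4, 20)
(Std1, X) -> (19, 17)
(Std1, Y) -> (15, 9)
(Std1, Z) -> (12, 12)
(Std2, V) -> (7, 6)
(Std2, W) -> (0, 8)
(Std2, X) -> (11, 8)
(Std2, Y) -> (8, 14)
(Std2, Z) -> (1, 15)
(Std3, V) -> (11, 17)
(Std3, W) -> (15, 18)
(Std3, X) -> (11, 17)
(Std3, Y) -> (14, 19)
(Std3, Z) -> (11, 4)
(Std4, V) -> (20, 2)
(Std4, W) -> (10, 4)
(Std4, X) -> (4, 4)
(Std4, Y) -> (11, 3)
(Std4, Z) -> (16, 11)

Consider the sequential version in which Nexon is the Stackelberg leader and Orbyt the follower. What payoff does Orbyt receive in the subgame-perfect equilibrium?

11

Backward induction with Nexon moving first.
- Std1: Orbyt compares 15, 20, 17, 9, 12 and picks W; Nexon would get 4.
- Std2: Orbyt compares 6, 8, 8, 14, 15 and picks Z; Nexon would get 1.
- Std3: Orbyt compares 17, 18, 17, 19, 4 and picks Y; Nexon would get 14.
- Std4: Orbyt compares 2, 4, 4, 3, 11 and picks Z; Nexon would get 16.
Maximizing over 4, 1, 14, 16, Nexon chooses Std4. Subgame-perfect outcome: (Std4, Z) with payoffs (16, 11).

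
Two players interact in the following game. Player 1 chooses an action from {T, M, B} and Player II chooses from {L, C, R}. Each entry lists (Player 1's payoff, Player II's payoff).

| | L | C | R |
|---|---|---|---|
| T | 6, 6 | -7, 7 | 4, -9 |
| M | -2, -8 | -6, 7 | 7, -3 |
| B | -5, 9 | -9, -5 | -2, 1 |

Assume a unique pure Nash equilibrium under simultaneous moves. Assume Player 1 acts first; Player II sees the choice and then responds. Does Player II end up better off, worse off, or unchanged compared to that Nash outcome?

better off

Work backward from Player II's decision.
- T: BR = C, leader payoff -7.
- M: BR = C, leader payoff -6.
- B: BR = L, leader payoff -5.
Maximizing over -7, -6, -5, Player 1 chooses B. Subgame-perfect outcome: (B, L) with payoffs (-5, 9).
Under simultaneous play:
Player 1's best replies: L→T; C→M; R→M.
Player II's best replies: T→C; M→C; B→L.
The unique mutual best reply is (M, C), giving (-6, 7).
Player II earns 9 sequentially versus 7 at the Nash outcome: better off.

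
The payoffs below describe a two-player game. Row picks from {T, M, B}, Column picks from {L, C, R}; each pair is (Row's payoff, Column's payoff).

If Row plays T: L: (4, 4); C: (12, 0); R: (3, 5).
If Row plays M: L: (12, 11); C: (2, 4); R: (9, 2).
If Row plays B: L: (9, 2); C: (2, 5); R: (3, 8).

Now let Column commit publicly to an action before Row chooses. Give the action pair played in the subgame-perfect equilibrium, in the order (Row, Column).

(M, L)

Solve by backward induction (Column leads).
- L: BR = M, leader payoff 11.
- C: BR = T, leader payoff 0.
- R: BR = M, leader payoff 2.
Among 11, 0, 2, the best is 11 at L. Subgame-perfect outcome: (M, L) with payoffs (12, 11).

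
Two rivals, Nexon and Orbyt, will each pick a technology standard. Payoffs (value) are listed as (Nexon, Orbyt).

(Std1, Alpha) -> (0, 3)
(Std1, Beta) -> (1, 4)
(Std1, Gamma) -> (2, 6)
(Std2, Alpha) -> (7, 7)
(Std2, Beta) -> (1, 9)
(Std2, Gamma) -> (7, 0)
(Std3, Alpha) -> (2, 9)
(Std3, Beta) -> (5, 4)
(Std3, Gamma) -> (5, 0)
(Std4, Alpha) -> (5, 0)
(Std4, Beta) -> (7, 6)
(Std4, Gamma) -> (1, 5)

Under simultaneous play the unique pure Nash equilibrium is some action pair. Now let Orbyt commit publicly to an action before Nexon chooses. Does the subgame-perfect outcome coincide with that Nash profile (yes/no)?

Nexon best-responds to each possible Orbyt move:
- Alpha → Nexon plays Std2 (best of 0, 7, 2, 5); Orbyt gets 7.
- Beta → Nexon plays Std4 (best of 1, 1, 5, 7); Orbyt gets 6.
- Gamma → Nexon plays Std2 (best of 2, 7, 5, 1); Orbyt gets 0.
Orbyt's induced payoffs are 7, 6, 0, so Orbyt commits to Alpha. Subgame-perfect outcome: (Std2, Alpha) with payoffs (7, 7).
Under simultaneous play:
Nexon's best replies: Alpha→Std2; Beta→Std4; Gamma→Std2.
Orbyt's best replies: Std1→Gamma; Std2→Beta; Std3→Alpha; Std4→Beta.
The unique mutual best reply is (Std4, Beta), giving (7, 6).
Sequential outcome (Std2, Alpha) differs from the Nash profile (Std4, Beta).

no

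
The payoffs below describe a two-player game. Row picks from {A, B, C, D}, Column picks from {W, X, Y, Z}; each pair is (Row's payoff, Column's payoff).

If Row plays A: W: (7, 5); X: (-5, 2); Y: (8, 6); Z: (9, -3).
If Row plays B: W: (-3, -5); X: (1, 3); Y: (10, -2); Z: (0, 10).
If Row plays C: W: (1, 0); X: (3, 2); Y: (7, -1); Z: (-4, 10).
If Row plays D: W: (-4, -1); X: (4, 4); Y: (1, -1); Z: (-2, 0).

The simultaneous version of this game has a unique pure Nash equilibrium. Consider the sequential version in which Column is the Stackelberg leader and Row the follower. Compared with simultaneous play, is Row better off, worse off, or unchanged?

Work backward from Row's decision.
- W: Row compares 7, -3, 1, -4 and picks A; Column would get 5.
- X: Row compares -5, 1, 3, 4 and picks D; Column would get 4.
- Y: Row compares 8, 10, 7, 1 and picks B; Column would get -2.
- Z: Row compares 9, 0, -4, -2 and picks A; Column would get -3.
Maximizing over 5, 4, -2, -3, Column chooses W. Subgame-perfect outcome: (A, W) with payoffs (7, 5).
Under simultaneous play:
Row's best replies: W→A; X→D; Y→B; Z→A.
Column's best replies: A→Y; B→Z; C→Z; D→X.
Only (D, X) has each player best-responding; Nash payoffs (4, 4).
Row earns 7 sequentially versus 4 at the Nash outcome: better off.

better off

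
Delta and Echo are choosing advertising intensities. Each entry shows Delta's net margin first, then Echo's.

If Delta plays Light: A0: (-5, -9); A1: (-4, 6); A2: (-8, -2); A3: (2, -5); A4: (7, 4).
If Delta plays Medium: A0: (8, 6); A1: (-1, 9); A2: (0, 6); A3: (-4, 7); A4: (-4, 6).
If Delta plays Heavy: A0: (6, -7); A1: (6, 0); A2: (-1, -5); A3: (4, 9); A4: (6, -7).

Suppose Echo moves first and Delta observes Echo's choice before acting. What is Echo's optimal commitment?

A3

Backward induction with Echo moving first.
- A0: Delta compares -5, 8, 6 and picks Medium; Echo would get 6.
- A1: Delta compares -4, -1, 6 and picks Heavy; Echo would get 0.
- A2: Delta compares -8, 0, -1 and picks Medium; Echo would get 6.
- A3: Delta compares 2, -4, 4 and picks Heavy; Echo would get 9.
- A4: Delta compares 7, -4, 6 and picks Light; Echo would get 4.
Among 6, 0, 6, 9, 4, the best is 9 at A3. Subgame-perfect outcome: (Heavy, A3) with payoffs (4, 9).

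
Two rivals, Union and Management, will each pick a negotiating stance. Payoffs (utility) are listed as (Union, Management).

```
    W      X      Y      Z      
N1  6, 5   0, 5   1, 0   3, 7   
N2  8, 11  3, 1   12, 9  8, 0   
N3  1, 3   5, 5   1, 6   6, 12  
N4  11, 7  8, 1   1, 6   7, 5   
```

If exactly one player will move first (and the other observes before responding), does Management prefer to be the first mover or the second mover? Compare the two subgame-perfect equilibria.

first

If Union leads: Management's best replies are N1→Z, N2→W, N3→Z, N4→W; Union's induced payoffs 3, 8, 6, 11; outcome (N4, W), payoffs (11, 7).
If Management leads: Union's best replies are W→N4, X→N4, Y→N2, Z→N2; Management's induced payoffs 7, 1, 9, 0; outcome (N2, Y), payoffs (12, 9).
Management gets 9 moving first and 7 moving second, so Management prefers to move first.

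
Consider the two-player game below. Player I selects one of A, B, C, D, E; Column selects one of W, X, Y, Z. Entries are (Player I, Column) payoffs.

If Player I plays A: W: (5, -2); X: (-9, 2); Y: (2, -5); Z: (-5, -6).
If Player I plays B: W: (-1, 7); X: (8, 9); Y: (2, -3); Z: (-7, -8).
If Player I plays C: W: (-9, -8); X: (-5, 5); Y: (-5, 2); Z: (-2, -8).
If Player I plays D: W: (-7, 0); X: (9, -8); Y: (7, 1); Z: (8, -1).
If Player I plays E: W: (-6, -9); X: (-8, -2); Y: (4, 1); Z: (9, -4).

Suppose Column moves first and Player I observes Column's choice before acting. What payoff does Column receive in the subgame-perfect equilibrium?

Player I best-responds to each possible Column move:
- W → Player I plays A (best of 5, -1, -9, -7, -6); Column gets -2.
- X → Player I plays D (best of -9, 8, -5, 9, -8); Column gets -8.
- Y → Player I plays D (best of 2, 2, -5, 7, 4); Column gets 1.
- Z → Player I plays E (best of -5, -7, -2, 8, 9); Column gets -4.
Column's induced payoffs are -2, -8, 1, -4, so Column commits to Y. Subgame-perfect outcome: (D, Y) with payoffs (7, 1).

1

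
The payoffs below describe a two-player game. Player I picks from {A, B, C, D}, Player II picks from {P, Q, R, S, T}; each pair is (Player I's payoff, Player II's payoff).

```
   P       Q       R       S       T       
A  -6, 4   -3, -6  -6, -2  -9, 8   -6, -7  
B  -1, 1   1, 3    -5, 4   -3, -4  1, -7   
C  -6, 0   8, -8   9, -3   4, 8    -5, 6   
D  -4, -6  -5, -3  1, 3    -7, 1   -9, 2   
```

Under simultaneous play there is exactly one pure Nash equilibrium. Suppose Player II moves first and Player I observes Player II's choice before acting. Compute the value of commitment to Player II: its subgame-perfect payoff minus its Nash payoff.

0

Solve by backward induction (Player II leads).
- P: Player I compares -6, -1, -6, -4 and picks B; Player II would get 1.
- Q: Player I compares -3, 1, 8, -5 and picks C; Player II would get -8.
- R: Player I compares -6, -5, 9, 1 and picks C; Player II would get -3.
- S: Player I compares -9, -3, 4, -7 and picks C; Player II would get 8.
- T: Player I compares -6, 1, -5, -9 and picks B; Player II would get -7.
Maximizing over 1, -8, -3, 8, -7, Player II chooses S. Subgame-perfect outcome: (C, S) with payoffs (4, 8).
For the simultaneous game, intersect best replies.
Player I's best replies: P→B; Q→C; R→C; S→C; T→B.
Player II's best replies: A→S; B→R; C→S; D→R.
The unique mutual best reply is (C, S), giving (4, 8).
Player II's commitment gain: 8 − 8 = 0.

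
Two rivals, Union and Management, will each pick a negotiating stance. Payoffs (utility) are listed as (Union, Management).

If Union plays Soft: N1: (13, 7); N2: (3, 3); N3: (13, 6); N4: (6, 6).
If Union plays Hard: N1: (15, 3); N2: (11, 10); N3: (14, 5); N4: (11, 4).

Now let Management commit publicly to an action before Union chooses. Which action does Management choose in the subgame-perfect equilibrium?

Union best-responds to each possible Management move:
- N1: BR = Hard, leader payoff 3.
- N2: BR = Hard, leader payoff 10.
- N3: BR = Hard, leader payoff 5.
- N4: BR = Hard, leader payoff 4.
Among 3, 10, 5, 4, the best is 10 at N2. Subgame-perfect outcome: (Hard, N2) with payoffs (11, 10).

N2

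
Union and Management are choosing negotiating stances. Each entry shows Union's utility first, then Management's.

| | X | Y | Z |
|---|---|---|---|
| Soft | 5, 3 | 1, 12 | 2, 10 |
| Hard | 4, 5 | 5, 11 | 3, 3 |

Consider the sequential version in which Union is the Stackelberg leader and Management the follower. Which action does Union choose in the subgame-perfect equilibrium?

Hard

Work backward from Management's decision.
- Soft: Management compares 3, 12, 10 and picks Y; Union would get 1.
- Hard: Management compares 5, 11, 3 and picks Y; Union would get 5.
Maximizing over 1, 5, Union chooses Hard. Subgame-perfect outcome: (Hard, Y) with payoffs (5, 11).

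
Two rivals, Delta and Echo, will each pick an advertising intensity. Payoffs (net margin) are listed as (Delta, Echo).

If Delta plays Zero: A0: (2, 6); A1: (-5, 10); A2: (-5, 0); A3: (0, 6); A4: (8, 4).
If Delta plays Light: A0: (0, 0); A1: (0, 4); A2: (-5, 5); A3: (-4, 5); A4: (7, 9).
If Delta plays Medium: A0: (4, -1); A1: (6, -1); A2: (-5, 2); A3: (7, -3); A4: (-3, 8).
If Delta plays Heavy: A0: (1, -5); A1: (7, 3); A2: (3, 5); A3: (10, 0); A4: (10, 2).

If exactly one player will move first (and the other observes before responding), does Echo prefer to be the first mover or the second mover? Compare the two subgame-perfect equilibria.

second

If Delta leads: Echo's best replies are Zero→A1, Light→A4, Medium→A4, Heavy→A2; Delta's induced payoffs -5, 7, -3, 3; outcome (Light, A4), payoffs (7, 9).
If Echo leads: Delta's best replies are A0→Medium, A1→Heavy, A2→Heavy, A3→Heavy, A4→Heavy; Echo's induced payoffs -1, 3, 5, 0, 2; outcome (Heavy, A2), payoffs (3, 5).
Echo gets 5 moving first and 9 moving second, so Echo prefers to move second.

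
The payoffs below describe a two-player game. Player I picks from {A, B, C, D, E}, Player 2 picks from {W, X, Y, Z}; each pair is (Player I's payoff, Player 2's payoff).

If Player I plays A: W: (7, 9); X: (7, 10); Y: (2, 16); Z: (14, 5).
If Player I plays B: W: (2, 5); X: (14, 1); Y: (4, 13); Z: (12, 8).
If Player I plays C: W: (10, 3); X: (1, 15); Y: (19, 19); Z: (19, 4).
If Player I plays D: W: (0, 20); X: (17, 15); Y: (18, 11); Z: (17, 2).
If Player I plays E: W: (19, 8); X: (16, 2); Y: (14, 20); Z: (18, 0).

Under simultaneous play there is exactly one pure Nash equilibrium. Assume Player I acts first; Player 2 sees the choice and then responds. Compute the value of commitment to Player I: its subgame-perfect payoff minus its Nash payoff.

0

Solve by backward induction (Player I leads).
- A → Player 2 plays Y (best of 9, 10, 16, 5); Player I gets 2.
- B → Player 2 plays Y (best of 5, 1, 13, 8); Player I gets 4.
- C → Player 2 plays Y (best of 3, 15, 19, 4); Player I gets 19.
- D → Player 2 plays W (best of 20, 15, 11, 2); Player I gets 0.
- E → Player 2 plays Y (best of 8, 2, 20, 0); Player I gets 14.
Player I's induced payoffs are 2, 4, 19, 0, 14, so Player I commits to C. Subgame-perfect outcome: (C, Y) with payoffs (19, 19).
For the simultaneous game, intersect best replies.
Player I's best replies: W→E; X→D; Y→C; Z→C.
Player 2's best replies: A→Y; B→Y; C→Y; D→W; E→Y.
Only (C, Y) has each player best-responding; Nash payoffs (19, 19).
Player I's commitment gain: 19 − 19 = 0.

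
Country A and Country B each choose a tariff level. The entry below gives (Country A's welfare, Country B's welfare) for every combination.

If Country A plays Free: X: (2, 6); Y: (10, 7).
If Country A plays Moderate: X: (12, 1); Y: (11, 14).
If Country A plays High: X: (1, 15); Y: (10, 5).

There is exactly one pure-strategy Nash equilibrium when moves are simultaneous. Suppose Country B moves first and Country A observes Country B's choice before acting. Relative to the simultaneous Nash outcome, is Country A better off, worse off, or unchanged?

Country A best-responds to each possible Country B move:
- X: Country A compares 2, 12, 1 and picks Moderate; Country B would get 1.
- Y: Country A compares 10, 11, 10 and picks Moderate; Country B would get 14.
Among 1, 14, the best is 14 at Y. Subgame-perfect outcome: (Moderate, Y) with payoffs (11, 14).
For the simultaneous game, intersect best replies.
Country A's best replies: X→Moderate; Y→Moderate.
Country B's best replies: Free→Y; Moderate→Y; High→X.
The unique mutual best reply is (Moderate, Y), giving (11, 14).
Country A earns 11 sequentially versus 11 at the Nash outcome: unchanged.

unchanged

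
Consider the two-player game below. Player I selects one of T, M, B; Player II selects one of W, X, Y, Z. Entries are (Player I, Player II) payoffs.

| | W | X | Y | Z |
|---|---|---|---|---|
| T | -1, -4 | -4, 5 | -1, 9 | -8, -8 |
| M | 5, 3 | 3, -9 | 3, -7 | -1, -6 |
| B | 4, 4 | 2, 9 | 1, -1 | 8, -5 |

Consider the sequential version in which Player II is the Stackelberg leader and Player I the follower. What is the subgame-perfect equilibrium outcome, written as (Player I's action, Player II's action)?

Player I best-responds to each possible Player II move:
- W → Player I plays M (best of -1, 5, 4); Player II gets 3.
- X → Player I plays M (best of -4, 3, 2); Player II gets -9.
- Y → Player I plays M (best of -1, 3, 1); Player II gets -7.
- Z → Player I plays B (best of -8, -1, 8); Player II gets -5.
Player II's induced payoffs are 3, -9, -7, -5, so Player II commits to W. Subgame-perfect outcome: (M, W) with payoffs (5, 3).

(M, W)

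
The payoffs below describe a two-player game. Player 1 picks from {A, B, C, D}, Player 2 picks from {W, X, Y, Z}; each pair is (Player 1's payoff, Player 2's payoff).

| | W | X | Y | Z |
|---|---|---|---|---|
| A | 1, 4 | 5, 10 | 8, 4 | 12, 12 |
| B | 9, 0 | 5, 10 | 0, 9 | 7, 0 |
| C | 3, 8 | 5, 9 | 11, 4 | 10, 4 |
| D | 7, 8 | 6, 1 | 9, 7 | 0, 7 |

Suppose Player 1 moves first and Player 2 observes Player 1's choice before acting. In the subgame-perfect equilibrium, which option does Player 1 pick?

Work backward from Player 2's decision.
- A: Player 2 compares 4, 10, 4, 12 and picks Z; Player 1 would get 12.
- B: Player 2 compares 0, 10, 9, 0 and picks X; Player 1 would get 5.
- C: Player 2 compares 8, 9, 4, 4 and picks X; Player 1 would get 5.
- D: Player 2 compares 8, 1, 7, 7 and picks W; Player 1 would get 7.
Maximizing over 12, 5, 5, 7, Player 1 chooses A. Subgame-perfect outcome: (A, Z) with payoffs (12, 12).

A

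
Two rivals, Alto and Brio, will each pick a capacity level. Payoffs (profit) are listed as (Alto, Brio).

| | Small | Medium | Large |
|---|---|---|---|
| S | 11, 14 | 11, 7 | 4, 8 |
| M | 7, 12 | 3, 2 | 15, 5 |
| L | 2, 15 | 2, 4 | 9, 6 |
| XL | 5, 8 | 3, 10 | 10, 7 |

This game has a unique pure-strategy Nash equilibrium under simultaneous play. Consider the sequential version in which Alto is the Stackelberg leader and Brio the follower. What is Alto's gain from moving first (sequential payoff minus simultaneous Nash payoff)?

Brio best-responds to each possible Alto move:
- S: BR = Small, leader payoff 11.
- M: BR = Small, leader payoff 7.
- L: BR = Small, leader payoff 2.
- XL: BR = Medium, leader payoff 3.
Maximizing over 11, 7, 2, 3, Alto chooses S. Subgame-perfect outcome: (S, Small) with payoffs (11, 14).
Under simultaneous play:
Alto's best replies: Small→S; Medium→S; Large→M.
Brio's best replies: S→Small; M→Small; L→Small; XL→Medium.
Only (S, Small) has each player best-responding; Nash payoffs (11, 14).
Alto's commitment gain: 11 − 11 = 0.

0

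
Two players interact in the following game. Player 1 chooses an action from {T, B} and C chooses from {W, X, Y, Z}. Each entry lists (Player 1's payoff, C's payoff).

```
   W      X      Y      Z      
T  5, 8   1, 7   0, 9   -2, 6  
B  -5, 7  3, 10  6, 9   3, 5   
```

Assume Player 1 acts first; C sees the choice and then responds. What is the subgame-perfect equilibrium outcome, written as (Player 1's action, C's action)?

(B, X)

Backward induction with Player 1 moving first.
- T: C compares 8, 7, 9, 6 and picks Y; Player 1 would get 0.
- B: C compares 7, 10, 9, 5 and picks X; Player 1 would get 3.
Maximizing over 0, 3, Player 1 chooses B. Subgame-perfect outcome: (B, X) with payoffs (3, 10).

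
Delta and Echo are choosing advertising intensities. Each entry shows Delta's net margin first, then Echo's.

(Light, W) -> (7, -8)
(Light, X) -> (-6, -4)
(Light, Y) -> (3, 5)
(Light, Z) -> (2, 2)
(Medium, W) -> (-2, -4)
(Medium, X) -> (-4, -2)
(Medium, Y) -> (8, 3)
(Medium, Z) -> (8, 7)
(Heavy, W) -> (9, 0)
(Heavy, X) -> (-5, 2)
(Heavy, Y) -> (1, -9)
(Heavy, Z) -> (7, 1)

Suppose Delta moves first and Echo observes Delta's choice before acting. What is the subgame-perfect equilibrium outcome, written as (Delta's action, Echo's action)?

(Medium, Z)

Work backward from Echo's decision.
- Light → Echo plays Y (best of -8, -4, 5, 2); Delta gets 3.
- Medium → Echo plays Z (best of -4, -2, 3, 7); Delta gets 8.
- Heavy → Echo plays X (best of 0, 2, -9, 1); Delta gets -5.
Delta's induced payoffs are 3, 8, -5, so Delta commits to Medium. Subgame-perfect outcome: (Medium, Z) with payoffs (8, 7).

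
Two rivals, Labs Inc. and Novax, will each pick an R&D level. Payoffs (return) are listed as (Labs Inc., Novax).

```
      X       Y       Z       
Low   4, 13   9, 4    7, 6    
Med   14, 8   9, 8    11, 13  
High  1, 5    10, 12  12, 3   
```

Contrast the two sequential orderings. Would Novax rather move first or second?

second

If Labs Inc. leads: Novax's best replies are Low→X, Med→Z, High→Y; Labs Inc.'s induced payoffs 4, 11, 10; outcome (Med, Z), payoffs (11, 13).
If Novax leads: Labs Inc.'s best replies are X→Med, Y→High, Z→High; Novax's induced payoffs 8, 12, 3; outcome (High, Y), payoffs (10, 12).
Novax gets 12 moving first and 13 moving second, so Novax prefers to move second.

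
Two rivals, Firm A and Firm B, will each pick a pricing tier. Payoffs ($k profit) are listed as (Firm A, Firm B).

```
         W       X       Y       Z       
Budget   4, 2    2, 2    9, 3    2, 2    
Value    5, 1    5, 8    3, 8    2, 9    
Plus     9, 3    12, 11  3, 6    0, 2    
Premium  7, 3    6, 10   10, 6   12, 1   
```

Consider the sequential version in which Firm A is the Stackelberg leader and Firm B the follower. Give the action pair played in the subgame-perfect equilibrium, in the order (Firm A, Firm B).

(Plus, X)

Backward induction with Firm A moving first.
- Budget → Firm B plays Y (best of 2, 2, 3, 2); Firm A gets 9.
- Value → Firm B plays Z (best of 1, 8, 8, 9); Firm A gets 2.
- Plus → Firm B plays X (best of 3, 11, 6, 2); Firm A gets 12.
- Premium → Firm B plays X (best of 3, 10, 6, 1); Firm A gets 6.
Firm A's induced payoffs are 9, 2, 12, 6, so Firm A commits to Plus. Subgame-perfect outcome: (Plus, X) with payoffs (12, 11).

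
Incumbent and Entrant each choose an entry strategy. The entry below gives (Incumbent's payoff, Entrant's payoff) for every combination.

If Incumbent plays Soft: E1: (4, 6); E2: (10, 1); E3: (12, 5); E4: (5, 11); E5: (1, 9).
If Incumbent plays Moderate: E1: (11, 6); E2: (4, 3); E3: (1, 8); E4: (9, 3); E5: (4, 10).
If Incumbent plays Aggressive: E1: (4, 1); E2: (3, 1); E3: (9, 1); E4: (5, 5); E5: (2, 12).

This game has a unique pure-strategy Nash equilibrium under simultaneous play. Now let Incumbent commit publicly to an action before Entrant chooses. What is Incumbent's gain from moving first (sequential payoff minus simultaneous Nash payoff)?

Entrant best-responds to each possible Incumbent move:
- Soft → Entrant plays E4 (best of 6, 1, 5, 11, 9); Incumbent gets 5.
- Moderate → Entrant plays E5 (best of 6, 3, 8, 3, 10); Incumbent gets 4.
- Aggressive → Entrant plays E5 (best of 1, 1, 1, 5, 12); Incumbent gets 2.
Incumbent's induced payoffs are 5, 4, 2, so Incumbent commits to Soft. Subgame-perfect outcome: (Soft, E4) with payoffs (5, 11).
Under simultaneous play:
Incumbent's best replies: E1→Moderate; E2→Soft; E3→Soft; E4→Moderate; E5→Moderate.
Entrant's best replies: Soft→E4; Moderate→E5; Aggressive→E5.
The unique mutual best reply is (Moderate, E5), giving (4, 10).
Incumbent's commitment gain: 5 − 4 = 1.

1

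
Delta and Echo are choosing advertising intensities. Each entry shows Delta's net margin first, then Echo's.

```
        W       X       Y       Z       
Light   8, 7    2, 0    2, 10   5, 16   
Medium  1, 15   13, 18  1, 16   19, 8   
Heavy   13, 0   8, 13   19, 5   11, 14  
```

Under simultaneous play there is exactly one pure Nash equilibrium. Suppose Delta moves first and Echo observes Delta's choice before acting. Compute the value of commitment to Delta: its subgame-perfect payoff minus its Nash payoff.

0

Backward induction with Delta moving first.
- Light: BR = Z, leader payoff 5.
- Medium: BR = X, leader payoff 13.
- Heavy: BR = Z, leader payoff 11.
Maximizing over 5, 13, 11, Delta chooses Medium. Subgame-perfect outcome: (Medium, X) with payoffs (13, 18).
Now find the simultaneous Nash equilibrium.
Delta's best replies: W→Heavy; X→Medium; Y→Heavy; Z→Medium.
Echo's best replies: Light→Z; Medium→X; Heavy→Z.
Only (Medium, X) has each player best-responding; Nash payoffs (13, 18).
Delta's commitment gain: 13 − 13 = 0.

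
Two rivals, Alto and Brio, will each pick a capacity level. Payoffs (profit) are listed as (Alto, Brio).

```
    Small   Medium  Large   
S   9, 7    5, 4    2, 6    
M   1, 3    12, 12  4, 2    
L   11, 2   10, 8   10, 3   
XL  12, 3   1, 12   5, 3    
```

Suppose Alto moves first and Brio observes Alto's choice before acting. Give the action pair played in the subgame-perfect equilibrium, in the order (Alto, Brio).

Backward induction with Alto moving first.
- S: BR = Small, leader payoff 9.
- M: BR = Medium, leader payoff 12.
- L: BR = Medium, leader payoff 10.
- XL: BR = Medium, leader payoff 1.
Alto's induced payoffs are 9, 12, 10, 1, so Alto commits to M. Subgame-perfect outcome: (M, Medium) with payoffs (12, 12).

(M, Medium)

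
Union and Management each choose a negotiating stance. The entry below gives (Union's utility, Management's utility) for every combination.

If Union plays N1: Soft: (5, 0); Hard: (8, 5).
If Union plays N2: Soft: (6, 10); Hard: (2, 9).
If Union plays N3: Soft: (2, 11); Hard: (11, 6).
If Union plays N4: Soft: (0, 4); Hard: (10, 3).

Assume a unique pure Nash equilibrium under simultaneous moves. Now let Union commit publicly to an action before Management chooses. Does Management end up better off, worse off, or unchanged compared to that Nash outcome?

worse off

Backward induction with Union moving first.
- N1: BR = Hard, leader payoff 8.
- N2: BR = Soft, leader payoff 6.
- N3: BR = Soft, leader payoff 2.
- N4: BR = Soft, leader payoff 0.
Maximizing over 8, 6, 2, 0, Union chooses N1. Subgame-perfect outcome: (N1, Hard) with payoffs (8, 5).
Under simultaneous play:
Union's best replies: Soft→N2; Hard→N3.
Management's best replies: N1→Hard; N2→Soft; N3→Soft; N4→Soft.
The unique mutual best reply is (N2, Soft), giving (6, 10).
Management earns 5 sequentially versus 10 at the Nash outcome: worse off.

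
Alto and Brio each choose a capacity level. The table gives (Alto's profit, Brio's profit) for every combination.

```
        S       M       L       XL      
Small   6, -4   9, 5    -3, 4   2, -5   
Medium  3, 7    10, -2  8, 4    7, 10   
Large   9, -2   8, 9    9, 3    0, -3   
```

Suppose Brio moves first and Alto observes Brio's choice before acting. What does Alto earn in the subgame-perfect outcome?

7

Backward induction with Brio moving first.
- S: Alto compares 6, 3, 9 and picks Large; Brio would get -2.
- M: Alto compares 9, 10, 8 and picks Medium; Brio would get -2.
- L: Alto compares -3, 8, 9 and picks Large; Brio would get 3.
- XL: Alto compares 2, 7, 0 and picks Medium; Brio would get 10.
Brio's induced payoffs are -2, -2, 3, 10, so Brio commits to XL. Subgame-perfect outcome: (Medium, XL) with payoffs (7, 10).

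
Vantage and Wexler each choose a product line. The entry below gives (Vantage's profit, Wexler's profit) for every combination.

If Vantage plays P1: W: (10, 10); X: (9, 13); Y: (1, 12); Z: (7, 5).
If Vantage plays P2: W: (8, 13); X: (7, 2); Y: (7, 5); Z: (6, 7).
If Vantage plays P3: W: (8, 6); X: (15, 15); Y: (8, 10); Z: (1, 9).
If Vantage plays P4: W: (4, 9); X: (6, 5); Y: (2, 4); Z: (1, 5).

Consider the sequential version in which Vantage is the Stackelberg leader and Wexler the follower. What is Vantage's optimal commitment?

P3

Solve by backward induction (Vantage leads).
- P1 → Wexler plays X (best of 10, 13, 12, 5); Vantage gets 9.
- P2 → Wexler plays W (best of 13, 2, 5, 7); Vantage gets 8.
- P3 → Wexler plays X (best of 6, 15, 10, 9); Vantage gets 15.
- P4 → Wexler plays W (best of 9, 5, 4, 5); Vantage gets 4.
Among 9, 8, 15, 4, the best is 15 at P3. Subgame-perfect outcome: (P3, X) with payoffs (15, 15).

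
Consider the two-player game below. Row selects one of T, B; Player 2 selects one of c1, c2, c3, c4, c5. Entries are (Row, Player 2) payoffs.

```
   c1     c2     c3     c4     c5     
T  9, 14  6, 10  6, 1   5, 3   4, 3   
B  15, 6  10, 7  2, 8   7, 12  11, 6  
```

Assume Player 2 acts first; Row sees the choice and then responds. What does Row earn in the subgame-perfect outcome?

7

Row best-responds to each possible Player 2 move:
- c1: BR = B, leader payoff 6.
- c2: BR = B, leader payoff 7.
- c3: BR = T, leader payoff 1.
- c4: BR = B, leader payoff 12.
- c5: BR = B, leader payoff 6.
Maximizing over 6, 7, 1, 12, 6, Player 2 chooses c4. Subgame-perfect outcome: (B, c4) with payoffs (7, 12).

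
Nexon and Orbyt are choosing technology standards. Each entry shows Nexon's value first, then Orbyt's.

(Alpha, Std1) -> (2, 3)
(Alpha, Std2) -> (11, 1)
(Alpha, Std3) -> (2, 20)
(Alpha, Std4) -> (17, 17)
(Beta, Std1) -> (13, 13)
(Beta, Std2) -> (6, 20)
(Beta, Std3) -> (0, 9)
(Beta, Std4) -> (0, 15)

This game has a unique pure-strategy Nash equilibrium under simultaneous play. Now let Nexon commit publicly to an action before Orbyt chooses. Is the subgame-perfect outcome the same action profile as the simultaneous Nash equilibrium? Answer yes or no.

no

Work backward from Orbyt's decision.
- Alpha: BR = Std3, leader payoff 2.
- Beta: BR = Std2, leader payoff 6.
Among 2, 6, the best is 6 at Beta. Subgame-perfect outcome: (Beta, Std2) with payoffs (6, 20).
For the simultaneous game, intersect best replies.
Nexon's best replies: Std1→Beta; Std2→Alpha; Std3→Alpha; Std4→Alpha.
Orbyt's best replies: Alpha→Std3; Beta→Std2.
Only (Alpha, Std3) has each player best-responding; Nash payoffs (2, 20).
Sequential outcome (Beta, Std2) differs from the Nash profile (Alpha, Std3).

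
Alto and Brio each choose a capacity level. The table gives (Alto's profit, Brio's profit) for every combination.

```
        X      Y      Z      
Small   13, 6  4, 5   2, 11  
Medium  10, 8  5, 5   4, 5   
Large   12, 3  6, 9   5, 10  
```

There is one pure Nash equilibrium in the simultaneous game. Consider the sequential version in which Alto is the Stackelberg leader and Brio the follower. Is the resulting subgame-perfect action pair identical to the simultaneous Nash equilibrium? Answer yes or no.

no

Work backward from Brio's decision.
- Small: Brio compares 6, 5, 11 and picks Z; Alto would get 2.
- Medium: Brio compares 8, 5, 5 and picks X; Alto would get 10.
- Large: Brio compares 3, 9, 10 and picks Z; Alto would get 5.
Alto's induced payoffs are 2, 10, 5, so Alto commits to Medium. Subgame-perfect outcome: (Medium, X) with payoffs (10, 8).
Under simultaneous play:
Alto's best replies: X→Small; Y→Large; Z→Large.
Brio's best replies: Small→Z; Medium→X; Large→Z.
Only (Large, Z) has each player best-responding; Nash payoffs (5, 10).
Sequential outcome (Medium, X) differs from the Nash profile (Large, Z).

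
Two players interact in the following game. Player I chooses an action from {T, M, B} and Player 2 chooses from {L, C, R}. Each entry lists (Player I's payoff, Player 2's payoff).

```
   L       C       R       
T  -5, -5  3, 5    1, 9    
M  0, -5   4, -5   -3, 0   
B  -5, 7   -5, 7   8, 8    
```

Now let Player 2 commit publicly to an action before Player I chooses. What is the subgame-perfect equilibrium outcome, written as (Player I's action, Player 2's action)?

(B, R)

Solve by backward induction (Player 2 leads).
- L: Player I compares -5, 0, -5 and picks M; Player 2 would get -5.
- C: Player I compares 3, 4, -5 and picks M; Player 2 would get -5.
- R: Player I compares 1, -3, 8 and picks B; Player 2 would get 8.
Player 2's induced payoffs are -5, -5, 8, so Player 2 commits to R. Subgame-perfect outcome: (B, R) with payoffs (8, 8).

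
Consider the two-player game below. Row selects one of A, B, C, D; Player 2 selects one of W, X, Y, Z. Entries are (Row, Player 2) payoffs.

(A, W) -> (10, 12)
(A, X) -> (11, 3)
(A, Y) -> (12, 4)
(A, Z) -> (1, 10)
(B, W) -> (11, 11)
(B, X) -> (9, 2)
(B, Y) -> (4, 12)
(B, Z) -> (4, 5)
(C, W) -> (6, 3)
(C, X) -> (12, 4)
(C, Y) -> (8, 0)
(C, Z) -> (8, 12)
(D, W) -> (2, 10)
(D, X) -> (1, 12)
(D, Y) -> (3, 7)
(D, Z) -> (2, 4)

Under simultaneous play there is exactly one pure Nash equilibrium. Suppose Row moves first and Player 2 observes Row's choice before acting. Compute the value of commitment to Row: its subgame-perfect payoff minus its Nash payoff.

2

Player 2 best-responds to each possible Row move:
- A → Player 2 plays W (best of 12, 3, 4, 10); Row gets 10.
- B → Player 2 plays Y (best of 11, 2, 12, 5); Row gets 4.
- C → Player 2 plays Z (best of 3, 4, 0, 12); Row gets 8.
- D → Player 2 plays X (best of 10, 12, 7, 4); Row gets 1.
Among 10, 4, 8, 1, the best is 10 at A. Subgame-perfect outcome: (A, W) with payoffs (10, 12).
For the simultaneous game, intersect best replies.
Row's best replies: W→B; X→C; Y→A; Z→C.
Player 2's best replies: A→W; B→Y; C→Z; D→X.
The unique mutual best reply is (C, Z), giving (8, 12).
Row's commitment gain: 10 − 8 = 2.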